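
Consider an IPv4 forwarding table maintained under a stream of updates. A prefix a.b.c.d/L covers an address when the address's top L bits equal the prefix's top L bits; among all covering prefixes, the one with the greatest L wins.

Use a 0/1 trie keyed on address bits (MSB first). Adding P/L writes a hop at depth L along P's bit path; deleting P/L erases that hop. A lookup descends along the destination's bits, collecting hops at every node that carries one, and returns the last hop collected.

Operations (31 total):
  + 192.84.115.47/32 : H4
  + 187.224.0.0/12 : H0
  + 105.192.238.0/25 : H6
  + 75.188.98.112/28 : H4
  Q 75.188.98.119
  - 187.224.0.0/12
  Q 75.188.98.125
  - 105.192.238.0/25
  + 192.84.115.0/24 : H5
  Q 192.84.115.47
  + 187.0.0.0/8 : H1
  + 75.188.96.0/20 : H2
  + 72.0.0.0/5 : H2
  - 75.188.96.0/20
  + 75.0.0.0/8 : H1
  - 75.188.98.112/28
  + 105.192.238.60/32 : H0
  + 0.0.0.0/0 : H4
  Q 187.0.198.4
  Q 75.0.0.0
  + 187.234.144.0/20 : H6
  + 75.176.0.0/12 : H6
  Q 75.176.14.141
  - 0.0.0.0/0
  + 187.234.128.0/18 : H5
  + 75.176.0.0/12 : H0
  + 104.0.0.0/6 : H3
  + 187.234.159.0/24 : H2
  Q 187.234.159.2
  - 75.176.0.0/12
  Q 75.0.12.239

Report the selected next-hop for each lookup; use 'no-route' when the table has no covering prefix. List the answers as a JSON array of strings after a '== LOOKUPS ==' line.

Trace:
  add 192.84.115.47/32 -> H4 at depth 32
  add 187.224.0.0/12 -> H0 at depth 12
  add 105.192.238.0/25 -> H6 at depth 25
  add 75.188.98.112/28 -> H4 at depth 28
  Q 75.188.98.119: descend 0100101110111100011000100111 ; hops seen [H4] ; pick H4
  - 187.224.0.0/12 clear@12
  Q 75.188.98.125: descend 0100101110111100011000100111 ; hops seen [H4] ; pick H4
  - 105.192.238.0/25 clear@25
  add 192.84.115.0/24 -> H5 at depth 24
  Q 192.84.115.47: descend 11000000010101000111001100101111 ; hops seen [H5,H4] ; pick H4
  add 187.0.0.0/8 -> H1 at depth 8
  add 75.188.96.0/20 -> H2 at depth 20
  add 72.0.0.0/5 -> H2 at depth 5
  - 75.188.96.0/20 clear@20
  add 75.0.0.0/8 -> H1 at depth 8
  - 75.188.98.112/28 clear@28
  add 105.192.238.60/32 -> H0 at depth 32
  add 0.0.0.0/0 -> H4 at depth 0
  Q 187.0.198.4: descend 10111011 ; hops seen [H4,H1] ; pick H1
  Q 75.0.0.0: descend 01001011 ; hops seen [H4,H2,H1] ; pick H1
  add 187.234.144.0/20 -> H6 at depth 20
  add 75.176.0.0/12 -> H6 at depth 12
  Q 75.176.14.141: descend 010010111011 ; hops seen [H4,H2,H1,H6] ; pick H6
  - 0.0.0.0/0 clear@0
  add 187.234.128.0/18 -> H5 at depth 18
  add 75.176.0.0/12 -> H0 at depth 12
  add 104.0.0.0/6 -> H3 at depth 6
  add 187.234.159.0/24 -> H2 at depth 24
  Q 187.234.159.2: descend 101110111110101010011111 ; hops seen [H1,H5,H6,H2] ; pick H2
  - 75.176.0.0/12 clear@12
  Q 75.0.12.239: descend 01001011 ; hops seen [H2,H1] ; pick H1

== LOOKUPS ==
["H4","H4","H4","H1","H1","H6","H2","H1"]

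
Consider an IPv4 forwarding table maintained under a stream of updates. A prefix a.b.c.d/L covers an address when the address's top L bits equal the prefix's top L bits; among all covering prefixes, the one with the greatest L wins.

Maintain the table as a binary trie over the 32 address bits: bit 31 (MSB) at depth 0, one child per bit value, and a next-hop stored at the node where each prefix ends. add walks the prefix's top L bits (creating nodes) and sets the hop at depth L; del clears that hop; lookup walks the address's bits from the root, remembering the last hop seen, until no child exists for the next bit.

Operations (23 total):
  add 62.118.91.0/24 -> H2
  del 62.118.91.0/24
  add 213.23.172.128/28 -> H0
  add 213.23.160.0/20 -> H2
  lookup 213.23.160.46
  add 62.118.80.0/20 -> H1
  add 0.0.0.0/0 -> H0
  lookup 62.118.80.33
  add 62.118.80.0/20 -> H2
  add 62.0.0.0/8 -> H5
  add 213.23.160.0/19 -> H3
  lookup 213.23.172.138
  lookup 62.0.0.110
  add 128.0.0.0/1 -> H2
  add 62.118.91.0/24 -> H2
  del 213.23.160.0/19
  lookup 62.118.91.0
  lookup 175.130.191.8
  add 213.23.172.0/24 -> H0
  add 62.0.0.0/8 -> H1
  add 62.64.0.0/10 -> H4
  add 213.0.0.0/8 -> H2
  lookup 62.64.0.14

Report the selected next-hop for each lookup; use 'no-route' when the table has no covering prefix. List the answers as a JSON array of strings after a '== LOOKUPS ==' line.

Apply in order:
  add 62.118.91.0/24 -> H2 at depth 24
  - 62.118.91.0/24 clear@24
  add 213.23.172.128/28 -> H0 at depth 28
  add 213.23.160.0/20 -> H2 at depth 20
  ? 213.23.160.46  path d0:-→d1:-→d2:-→d3:-→d4:-→d5:-→d6:-→d7:-→d8:-→d9:-→d10:-→d11:-→d12:-→d13:-→d14:-→d15:-→d16:-→d17:-→d18:-→d19:-→d20:H2  best=H2
  add 62.118.80.0/20 -> H1 at depth 20
  add 0.0.0.0/0 -> H0 at depth 0
  ? 62.118.80.33  path d0:H0→d1:-→d2:-→d3:-→d4:-→d5:-→d6:-→d7:-→d8:-→d9:-→d10:-→d11:-→d12:-→d13:-→d14:-→d15:-→d16:-→d17:-→d18:-→d19:-→d20:H1  best=H1
  add 62.118.80.0/20 -> H2 at depth 20
  add 62.0.0.0/8 -> H5 at depth 8
  add 213.23.160.0/19 -> H3 at depth 19
  ? 213.23.172.138  path d0:H0→d1:-→d2:-→d3:-→d4:-→d5:-→d6:-→d7:-→d8:-→d9:-→d10:-→d11:-→d12:-→d13:-→d14:-→d15:-→d16:-→d17:-→d18:-→d19:H3→d20:H2→d21:-→d22:-→d23:-→d24:-→d25:-→d26:-→d27:-→d28:H0  best=H0
  ? 62.0.0.110  path d0:H0→d1:-→d2:-→d3:-→d4:-→d5:-→d6:-→d7:-→d8:H5→d9:-  best=H5
  add 128.0.0.0/1 -> H2 at depth 1
  add 62.118.91.0/24 -> H2 at depth 24
  - 213.23.160.0/19 clear@19
  ? 62.118.91.0  path d0:H0→d1:-→d2:-→d3:-→d4:-→d5:-→d6:-→d7:-→d8:H5→d9:-→d10:-→d11:-→d12:-→d13:-→d14:-→d15:-→d16:-→d17:-→d18:-→d19:-→d20:H2→d21:-→d22:-→d23:-→d24:H2  best=H2
  ? 175.130.191.8  path d0:H0→d1:H2  best=H2
  add 213.23.172.0/24 -> H0 at depth 24
  add 62.0.0.0/8 -> H1 at depth 8
  add 62.64.0.0/10 -> H4 at depth 10
  add 213.0.0.0/8 -> H2 at depth 8
  ? 62.64.0.14  path d0:H0→d1:-→d2:-→d3:-→d4:-→d5:-→d6:-→d7:-→d8:H1→d9:-→d10:H4  best=H4

== LOOKUPS ==
["H2","H1","H0","H5","H2","H2","H4"]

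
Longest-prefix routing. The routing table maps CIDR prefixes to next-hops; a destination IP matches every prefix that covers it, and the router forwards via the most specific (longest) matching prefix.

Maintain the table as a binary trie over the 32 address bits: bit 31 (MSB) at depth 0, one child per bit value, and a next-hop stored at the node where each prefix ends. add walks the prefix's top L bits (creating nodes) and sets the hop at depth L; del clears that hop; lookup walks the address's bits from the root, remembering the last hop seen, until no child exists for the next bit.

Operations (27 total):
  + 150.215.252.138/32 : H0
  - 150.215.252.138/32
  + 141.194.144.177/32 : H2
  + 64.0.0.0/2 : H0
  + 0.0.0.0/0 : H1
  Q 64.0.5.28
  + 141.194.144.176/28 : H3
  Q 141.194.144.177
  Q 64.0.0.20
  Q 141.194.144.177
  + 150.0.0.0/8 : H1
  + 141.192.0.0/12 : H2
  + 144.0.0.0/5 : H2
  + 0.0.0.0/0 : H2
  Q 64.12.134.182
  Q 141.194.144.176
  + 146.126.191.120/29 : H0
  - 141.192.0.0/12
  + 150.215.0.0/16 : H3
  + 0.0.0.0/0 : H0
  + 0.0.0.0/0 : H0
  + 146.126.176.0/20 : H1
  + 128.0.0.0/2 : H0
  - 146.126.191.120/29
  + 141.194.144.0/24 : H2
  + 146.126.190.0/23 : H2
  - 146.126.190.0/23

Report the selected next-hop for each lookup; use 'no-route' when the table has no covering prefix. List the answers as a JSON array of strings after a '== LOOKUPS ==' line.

Trace:
  + 150.215.252.138/32 (H0) depth=32
  - 150.215.252.138/32 clear@32
  + 141.194.144.177/32 (H2) depth=32
  + 64.0.0.0/2 (H0) depth=2
  + 0.0.0.0/0 (H1) depth=0
  Q 64.0.5.28: descend 01 ; hops seen [H1,H0] ; pick H0
  + 141.194.144.176/28 (H3) depth=28
  Q 141.194.144.177: descend 10001101110000101001000010110001 ; hops seen [H1,H3,H2] ; pick H2
  Q 64.0.0.20: descend 01 ; hops seen [H1,H0] ; pick H0
  Q 141.194.144.177: descend 10001101110000101001000010110001 ; hops seen [H1,H3,H2] ; pick H2
  + 150.0.0.0/8 (H1) depth=8
  + 141.192.0.0/12 (H2) depth=12
  + 144.0.0.0/5 (H2) depth=5
  + 0.0.0.0/0 (H2) depth=0
  Q 64.12.134.182: descend 01 ; hops seen [H2,H0] ; pick H0
  Q 141.194.144.176: descend 1000110111000010100100001011000 ; hops seen [H2,H2,H3] ; pick H3
  + 146.126.191.120/29 (H0) depth=29
  - 141.192.0.0/12 clear@12
  + 150.215.0.0/16 (H3) depth=16
  + 0.0.0.0/0 (H0) depth=0
  + 0.0.0.0/0 (H0) depth=0
  + 146.126.176.0/20 (H1) depth=20
  + 128.0.0.0/2 (H0) depth=2
  - 146.126.191.120/29 clear@29
  + 141.194.144.0/24 (H2) depth=24
  + 146.126.190.0/23 (H2) depth=23
  - 146.126.190.0/23 clear@23

== LOOKUPS ==
["H0","H2","H0","H2","H0","H3"]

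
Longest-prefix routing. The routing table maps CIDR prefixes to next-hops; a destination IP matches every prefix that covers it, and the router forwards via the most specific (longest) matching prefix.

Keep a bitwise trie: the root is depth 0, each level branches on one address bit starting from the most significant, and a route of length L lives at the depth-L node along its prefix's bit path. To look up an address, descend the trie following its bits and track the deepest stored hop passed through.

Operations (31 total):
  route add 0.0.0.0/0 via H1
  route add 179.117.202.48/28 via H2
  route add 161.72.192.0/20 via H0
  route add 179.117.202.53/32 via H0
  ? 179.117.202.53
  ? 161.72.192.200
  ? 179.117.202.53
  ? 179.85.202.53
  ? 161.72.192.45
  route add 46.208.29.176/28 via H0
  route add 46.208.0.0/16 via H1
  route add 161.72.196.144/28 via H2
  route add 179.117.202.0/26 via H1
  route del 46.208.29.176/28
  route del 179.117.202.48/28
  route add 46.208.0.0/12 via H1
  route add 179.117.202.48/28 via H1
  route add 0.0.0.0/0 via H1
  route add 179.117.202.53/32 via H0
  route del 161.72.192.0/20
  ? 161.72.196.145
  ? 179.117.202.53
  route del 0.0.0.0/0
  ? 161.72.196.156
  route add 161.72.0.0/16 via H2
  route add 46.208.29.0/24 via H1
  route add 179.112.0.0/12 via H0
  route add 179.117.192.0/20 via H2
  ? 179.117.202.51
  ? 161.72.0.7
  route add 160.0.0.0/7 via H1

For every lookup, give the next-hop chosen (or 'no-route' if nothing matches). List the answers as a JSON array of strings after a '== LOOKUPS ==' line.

Apply in order:
  add 0.0.0.0/0 -> H1 at depth 0
  add 179.117.202.48/28 -> H2 at depth 28
  add 161.72.192.0/20 -> H0 at depth 20
  add 179.117.202.53/32 -> H0 at depth 32
  ? 179.117.202.53  path d0:H1→d1:-→d2:-→d3:-→d4:-→d5:-→d6:-→d7:-→d8:-→d9:-→d10:-→d11:-→d12:-→d13:-→d14:-→d15:-→d16:-→d17:-→d18:-→d19:-→d20:-→d21:-→d22:-→d23:-→d24:-→d25:-→d26:-→d27:-→d28:H2→d29:-→d30:-→d31:-→d32:H0  best=H0
  ? 161.72.192.200  path d0:H1→d1:-→d2:-→d3:-→d4:-→d5:-→d6:-→d7:-→d8:-→d9:-→d10:-→d11:-→d12:-→d13:-→d14:-→d15:-→d16:-→d17:-→d18:-→d19:-→d20:H0  best=H0
  ? 179.117.202.53  path d0:H1→d1:-→d2:-→d3:-→d4:-→d5:-→d6:-→d7:-→d8:-→d9:-→d10:-→d11:-→d12:-→d13:-→d14:-→d15:-→d16:-→d17:-→d18:-→d19:-→d20:-→d21:-→d22:-→d23:-→d24:-→d25:-→d26:-→d27:-→d28:H2→d29:-→d30:-→d31:-→d32:H0  best=H0
  ? 179.85.202.53  path d0:H1→d1:-→d2:-→d3:-→d4:-→d5:-→d6:-→d7:-→d8:-→d9:-→d10:-  best=H1
  ? 161.72.192.45  path d0:H1→d1:-→d2:-→d3:-→d4:-→d5:-→d6:-→d7:-→d8:-→d9:-→d10:-→d11:-→d12:-→d13:-→d14:-→d15:-→d16:-→d17:-→d18:-→d19:-→d20:H0  best=H0
  add 46.208.29.176/28 -> H0 at depth 28
  add 46.208.0.0/16 -> H1 at depth 16
  add 161.72.196.144/28 -> H2 at depth 28
  add 179.117.202.0/26 -> H1 at depth 26
  del 46.208.29.176/28 (clear depth 28)
  del 179.117.202.48/28 (clear depth 28)
  add 46.208.0.0/12 -> H1 at depth 12
  add 179.117.202.48/28 -> H1 at depth 28
  add 0.0.0.0/0 -> H1 at depth 0
  add 179.117.202.53/32 -> H0 at depth 32
  del 161.72.192.0/20 (clear depth 20)
  ? 161.72.196.145  path d0:H1→d1:-→d2:-→d3:-→d4:-→d5:-→d6:-→d7:-→d8:-→d9:-→d10:-→d11:-→d12:-→d13:-→d14:-→d15:-→d16:-→d17:-→d18:-→d19:-→d20:-→d21:-→d22:-→d23:-→d24:-→d25:-→d26:-→d27:-→d28:H2  best=H2
  ? 179.117.202.53  path d0:H1→d1:-→d2:-→d3:-→d4:-→d5:-→d6:-→d7:-→d8:-→d9:-→d10:-→d11:-→d12:-→d13:-→d14:-→d15:-→d16:-→d17:-→d18:-→d19:-→d20:-→d21:-→d22:-→d23:-→d24:-→d25:-→d26:H1→d27:-→d28:H1→d29:-→d30:-→d31:-→d32:H0  best=H0
  del 0.0.0.0/0 (clear depth 0)
  ? 161.72.196.156  path d0:-→d1:-→d2:-→d3:-→d4:-→d5:-→d6:-→d7:-→d8:-→d9:-→d10:-→d11:-→d12:-→d13:-→d14:-→d15:-→d16:-→d17:-→d18:-→d19:-→d20:-→d21:-→d22:-→d23:-→d24:-→d25:-→d26:-→d27:-→d28:H2  best=H2
  add 161.72.0.0/16 -> H2 at depth 16
  add 46.208.29.0/24 -> H1 at depth 24
  add 179.112.0.0/12 -> H0 at depth 12
  add 179.117.192.0/20 -> H2 at depth 20
  ? 179.117.202.51  path d0:-→d1:-→d2:-→d3:-→d4:-→d5:-→d6:-→d7:-→d8:-→d9:-→d10:-→d11:-→d12:H0→d13:-→d14:-→d15:-→d16:-→d17:-→d18:-→d19:-→d20:H2→d21:-→d22:-→d23:-→d24:-→d25:-→d26:H1→d27:-→d28:H1→d29:-  best=H1
  ? 161.72.0.7  path d0:-→d1:-→d2:-→d3:-→d4:-→d5:-→d6:-→d7:-→d8:-→d9:-→d10:-→d11:-→d12:-→d13:-→d14:-→d15:-→d16:H2  best=H2
  add 160.0.0.0/7 -> H1 at depth 7

== LOOKUPS ==
["H0","H0","H0","H1","H0","H2","H0","H2","H1","H2"]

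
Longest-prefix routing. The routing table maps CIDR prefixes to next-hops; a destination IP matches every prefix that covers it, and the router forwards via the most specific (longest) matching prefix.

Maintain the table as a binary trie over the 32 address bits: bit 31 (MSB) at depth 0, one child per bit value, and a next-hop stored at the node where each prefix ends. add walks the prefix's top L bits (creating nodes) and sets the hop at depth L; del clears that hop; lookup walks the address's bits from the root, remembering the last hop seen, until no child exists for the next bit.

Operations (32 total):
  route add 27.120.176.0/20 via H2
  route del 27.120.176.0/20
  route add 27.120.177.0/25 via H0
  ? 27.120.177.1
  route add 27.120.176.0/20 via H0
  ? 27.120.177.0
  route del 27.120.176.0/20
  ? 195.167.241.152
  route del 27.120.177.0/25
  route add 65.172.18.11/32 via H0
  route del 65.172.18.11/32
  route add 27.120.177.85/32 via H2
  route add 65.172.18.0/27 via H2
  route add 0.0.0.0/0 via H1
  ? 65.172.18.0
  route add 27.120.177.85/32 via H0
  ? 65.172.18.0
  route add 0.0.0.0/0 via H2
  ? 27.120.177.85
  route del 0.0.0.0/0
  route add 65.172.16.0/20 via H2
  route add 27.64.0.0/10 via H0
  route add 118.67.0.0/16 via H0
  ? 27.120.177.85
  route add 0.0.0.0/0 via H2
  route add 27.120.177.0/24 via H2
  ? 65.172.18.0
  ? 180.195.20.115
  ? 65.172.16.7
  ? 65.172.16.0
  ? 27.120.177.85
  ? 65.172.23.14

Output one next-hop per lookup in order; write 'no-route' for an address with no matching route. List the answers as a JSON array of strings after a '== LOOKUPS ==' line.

Apply in order:
  + 27.120.176.0/20 (H2) depth=20
  - 27.120.176.0/20 clear@20
  + 27.120.177.0/25 (H0) depth=25
  Q 27.120.177.1: descend 0001101101111000101100010 ; hops seen [H0] ; pick H0
  + 27.120.176.0/20 (H0) depth=20
  Q 27.120.177.0: descend 0001101101111000101100010 ; hops seen [H0,H0] ; pick H0
  - 27.120.176.0/20 clear@20
  Q 195.167.241.152: descend ε ; hops seen [∅] ; pick no-route
  - 27.120.177.0/25 clear@25
  + 65.172.18.11/32 (H0) depth=32
  - 65.172.18.11/32 clear@32
  + 27.120.177.85/32 (H2) depth=32
  + 65.172.18.0/27 (H2) depth=27
  + 0.0.0.0/0 (H1) depth=0
  Q 65.172.18.0: descend 0100000110101100000100100000 ; hops seen [H1,H2] ; pick H2
  + 27.120.177.85/32 (H0) depth=32
  Q 65.172.18.0: descend 0100000110101100000100100000 ; hops seen [H1,H2] ; pick H2
  + 0.0.0.0/0 (H2) depth=0
  Q 27.120.177.85: descend 00011011011110001011000101010101 ; hops seen [H2,H0] ; pick H0
  - 0.0.0.0/0 clear@0
  + 65.172.16.0/20 (H2) depth=20
  + 27.64.0.0/10 (H0) depth=10
  + 118.67.0.0/16 (H0) depth=16
  Q 27.120.177.85: descend 00011011011110001011000101010101 ; hops seen [H0,H0] ; pick H0
  + 0.0.0.0/0 (H2) depth=0
  + 27.120.177.0/24 (H2) depth=24
  Q 65.172.18.0: descend 0100000110101100000100100000 ; hops seen [H2,H2,H2] ; pick H2
  Q 180.195.20.115: descend ε ; hops seen [H2] ; pick H2
  Q 65.172.16.7: descend 0100000110101100000100 ; hops seen [H2,H2] ; pick H2
  Q 65.172.16.0: descend 0100000110101100000100 ; hops seen [H2,H2] ; pick H2
  Q 27.120.177.85: descend 00011011011110001011000101010101 ; hops seen [H2,H0,H2,H0] ; pick H0
  Q 65.172.23.14: descend 010000011010110000010 ; hops seen [H2,H2] ; pick H2

== LOOKUPS ==
["H0","H0","no-route","H2","H2","H0","H0","H2","H2","H2","H2","H0","H2"]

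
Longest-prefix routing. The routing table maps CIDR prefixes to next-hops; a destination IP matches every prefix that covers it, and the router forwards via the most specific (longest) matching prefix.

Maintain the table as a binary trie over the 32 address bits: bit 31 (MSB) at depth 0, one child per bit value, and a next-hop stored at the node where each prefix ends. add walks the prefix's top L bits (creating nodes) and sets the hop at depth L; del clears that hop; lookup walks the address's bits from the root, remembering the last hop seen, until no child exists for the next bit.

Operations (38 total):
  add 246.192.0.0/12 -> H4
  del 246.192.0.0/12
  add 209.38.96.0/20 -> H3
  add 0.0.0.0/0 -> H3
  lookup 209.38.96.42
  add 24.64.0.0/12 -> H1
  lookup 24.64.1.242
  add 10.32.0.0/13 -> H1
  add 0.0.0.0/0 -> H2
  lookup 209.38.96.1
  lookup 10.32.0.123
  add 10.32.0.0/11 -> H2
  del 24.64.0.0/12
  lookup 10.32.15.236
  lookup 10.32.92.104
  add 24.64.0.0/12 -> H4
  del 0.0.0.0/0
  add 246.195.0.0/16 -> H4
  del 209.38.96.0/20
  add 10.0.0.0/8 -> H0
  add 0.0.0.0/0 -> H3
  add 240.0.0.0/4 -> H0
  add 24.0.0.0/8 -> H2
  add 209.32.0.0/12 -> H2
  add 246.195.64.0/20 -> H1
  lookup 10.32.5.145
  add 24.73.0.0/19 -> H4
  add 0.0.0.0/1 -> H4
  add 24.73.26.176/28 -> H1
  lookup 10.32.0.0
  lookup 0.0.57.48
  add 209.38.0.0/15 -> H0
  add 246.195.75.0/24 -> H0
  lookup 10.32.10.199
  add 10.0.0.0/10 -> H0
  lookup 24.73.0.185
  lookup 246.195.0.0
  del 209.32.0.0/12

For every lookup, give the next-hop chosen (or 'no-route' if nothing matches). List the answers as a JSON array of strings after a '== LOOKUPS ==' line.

Trace:
  add 246.192.0.0/12 -> H4 at depth 12
  - 246.192.0.0/12 clear@12
  add 209.38.96.0/20 -> H3 at depth 20
  add 0.0.0.0/0 -> H3 at depth 0
  Q 209.38.96.42: descend 11010001001001100110 ; hops seen [H3,H3] ; pick H3
  add 24.64.0.0/12 -> H1 at depth 12
  Q 24.64.1.242: descend 000110000100 ; hops seen [H3,H1] ; pick H1
  add 10.32.0.0/13 -> H1 at depth 13
  add 0.0.0.0/0 -> H2 at depth 0
  Q 209.38.96.1: descend 11010001001001100110 ; hops seen [H2,H3] ; pick H3
  Q 10.32.0.123: descend 0000101000100 ; hops seen [H2,H1] ; pick H1
  add 10.32.0.0/11 -> H2 at depth 11
  - 24.64.0.0/12 clear@12
  Q 10.32.15.236: descend 0000101000100 ; hops seen [H2,H2,H1] ; pick H1
  Q 10.32.92.104: descend 0000101000100 ; hops seen [H2,H2,H1] ; pick H1
  add 24.64.0.0/12 -> H4 at depth 12
  - 0.0.0.0/0 clear@0
  add 246.195.0.0/16 -> H4 at depth 16
  - 209.38.96.0/20 clear@20
  add 10.0.0.0/8 -> H0 at depth 8
  add 0.0.0.0/0 -> H3 at depth 0
  add 240.0.0.0/4 -> H0 at depth 4
  add 24.0.0.0/8 -> H2 at depth 8
  add 209.32.0.0/12 -> H2 at depth 12
  add 246.195.64.0/20 -> H1 at depth 20
  Q 10.32.5.145: descend 0000101000100 ; hops seen [H3,H0,H2,H1] ; pick H1
  add 24.73.0.0/19 -> H4 at depth 19
  add 0.0.0.0/1 -> H4 at depth 1
  add 24.73.26.176/28 -> H1 at depth 28
  Q 10.32.0.0: descend 0000101000100 ; hops seen [H3,H4,H0,H2,H1] ; pick H1
  Q 0.0.57.48: descend 0000 ; hops seen [H3,H4] ; pick H4
  add 209.38.0.0/15 -> H0 at depth 15
  add 246.195.75.0/24 -> H0 at depth 24
  Q 10.32.10.199: descend 0000101000100 ; hops seen [H3,H4,H0,H2,H1] ; pick H1
  add 10.0.0.0/10 -> H0 at depth 10
  Q 24.73.0.185: descend 0001100001001001000 ; hops seen [H3,H4,H2,H4,H4] ; pick H4
  Q 246.195.0.0: descend 11110110110000110 ; hops seen [H3,H0,H4] ; pick H4
  - 209.32.0.0/12 clear@12

== LOOKUPS ==
["H3","H1","H3","H1","H1","H1","H1","H1","H4","H1","H4","H4"]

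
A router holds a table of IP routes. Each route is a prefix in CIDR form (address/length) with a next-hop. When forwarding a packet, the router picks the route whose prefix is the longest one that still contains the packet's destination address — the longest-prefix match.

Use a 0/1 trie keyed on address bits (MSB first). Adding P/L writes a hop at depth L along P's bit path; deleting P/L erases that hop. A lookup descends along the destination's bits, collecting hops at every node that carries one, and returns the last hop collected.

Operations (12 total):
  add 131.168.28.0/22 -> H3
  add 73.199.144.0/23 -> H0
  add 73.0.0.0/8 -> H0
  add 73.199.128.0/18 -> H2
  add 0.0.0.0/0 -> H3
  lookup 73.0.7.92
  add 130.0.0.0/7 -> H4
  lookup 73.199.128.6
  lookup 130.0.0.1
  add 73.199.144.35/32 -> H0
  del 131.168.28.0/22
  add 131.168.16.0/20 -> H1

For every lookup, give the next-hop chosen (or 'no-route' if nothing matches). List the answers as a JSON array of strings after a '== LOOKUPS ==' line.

Trace:
  add 131.168.28.0/22 -> H3 at depth 22
  add 73.199.144.0/23 -> H0 at depth 23
  add 73.0.0.0/8 -> H0 at depth 8
  add 73.199.128.0/18 -> H2 at depth 18
  add 0.0.0.0/0 -> H3 at depth 0
  ? 73.0.7.92  path d0:H3→d1:-→d2:-→d3:-→d4:-→d5:-→d6:-→d7:-→d8:H0  best=H0
  add 130.0.0.0/7 -> H4 at depth 7
  ? 73.199.128.6  path d0:H3→d1:-→d2:-→d3:-→d4:-→d5:-→d6:-→d7:-→d8:H0→d9:-→d10:-→d11:-→d12:-→d13:-→d14:-→d15:-→d16:-→d17:-→d18:H2→d19:-  best=H2
  ? 130.0.0.1  path d0:H3→d1:-→d2:-→d3:-→d4:-→d5:-→d6:-→d7:H4  best=H4
  add 73.199.144.35/32 -> H0 at depth 32
  - 131.168.28.0/22 clear@22
  add 131.168.16.0/20 -> H1 at depth 20

== LOOKUPS ==
["H0","H2","H4"]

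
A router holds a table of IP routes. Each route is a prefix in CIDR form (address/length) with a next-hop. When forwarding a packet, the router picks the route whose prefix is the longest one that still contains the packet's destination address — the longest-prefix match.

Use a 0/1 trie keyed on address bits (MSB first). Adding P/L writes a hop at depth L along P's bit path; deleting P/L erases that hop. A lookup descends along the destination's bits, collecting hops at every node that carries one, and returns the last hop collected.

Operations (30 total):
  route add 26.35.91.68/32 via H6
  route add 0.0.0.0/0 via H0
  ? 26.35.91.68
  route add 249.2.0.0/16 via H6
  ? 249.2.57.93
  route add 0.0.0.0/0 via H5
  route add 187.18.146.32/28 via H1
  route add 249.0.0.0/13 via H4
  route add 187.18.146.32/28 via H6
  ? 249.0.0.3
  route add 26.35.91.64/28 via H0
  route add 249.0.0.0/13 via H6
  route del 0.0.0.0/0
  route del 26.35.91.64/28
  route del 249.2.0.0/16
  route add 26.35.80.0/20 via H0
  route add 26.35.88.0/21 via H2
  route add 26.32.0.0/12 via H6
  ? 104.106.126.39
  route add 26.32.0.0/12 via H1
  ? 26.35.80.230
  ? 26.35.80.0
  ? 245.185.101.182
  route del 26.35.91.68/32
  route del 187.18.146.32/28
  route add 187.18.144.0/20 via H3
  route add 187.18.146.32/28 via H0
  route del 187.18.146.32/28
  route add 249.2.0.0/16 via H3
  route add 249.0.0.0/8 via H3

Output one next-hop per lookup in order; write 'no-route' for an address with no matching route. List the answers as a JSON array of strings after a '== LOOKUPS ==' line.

Trace:
  add 26.35.91.68/32 -> H6 at depth 32
  add 0.0.0.0/0 -> H0 at depth 0
  Q 26.35.91.68: descend 00011010001000110101101101000100 ; hops seen [H0,H6] ; pick H6
  add 249.2.0.0/16 -> H6 at depth 16
  Q 249.2.57.93: descend 1111100100000010 ; hops seen [H0,H6] ; pick H6
  add 0.0.0.0/0 -> H5 at depth 0
  add 187.18.146.32/28 -> H1 at depth 28
  add 249.0.0.0/13 -> H4 at depth 13
  add 187.18.146.32/28 -> H6 at depth 28
  Q 249.0.0.3: descend 11111001000000 ; hops seen [H5,H4] ; pick H4
  add 26.35.91.64/28 -> H0 at depth 28
  add 249.0.0.0/13 -> H6 at depth 13
  del 0.0.0.0/0 (clear depth 0)
  del 26.35.91.64/28 (clear depth 28)
  del 249.2.0.0/16 (clear depth 16)
  add 26.35.80.0/20 -> H0 at depth 20
  add 26.35.88.0/21 -> H2 at depth 21
  add 26.32.0.0/12 -> H6 at depth 12
  Q 104.106.126.39: descend 0 ; hops seen [∅] ; pick no-route
  add 26.32.0.0/12 -> H1 at depth 12
  Q 26.35.80.230: descend 00011010001000110101 ; hops seen [H1,H0] ; pick H0
  Q 26.35.80.0: descend 00011010001000110101 ; hops seen [H1,H0] ; pick H0
  Q 245.185.101.182: descend 1111 ; hops seen [∅] ; pick no-route
  del 26.35.91.68/32 (clear depth 32)
  del 187.18.146.32/28 (clear depth 28)
  add 187.18.144.0/20 -> H3 at depth 20
  add 187.18.146.32/28 -> H0 at depth 28
  del 187.18.146.32/28 (clear depth 28)
  add 249.2.0.0/16 -> H3 at depth 16
  add 249.0.0.0/8 -> H3 at depth 8

== LOOKUPS ==
["H6","H6","H4","no-route","H0","H0","no-route"]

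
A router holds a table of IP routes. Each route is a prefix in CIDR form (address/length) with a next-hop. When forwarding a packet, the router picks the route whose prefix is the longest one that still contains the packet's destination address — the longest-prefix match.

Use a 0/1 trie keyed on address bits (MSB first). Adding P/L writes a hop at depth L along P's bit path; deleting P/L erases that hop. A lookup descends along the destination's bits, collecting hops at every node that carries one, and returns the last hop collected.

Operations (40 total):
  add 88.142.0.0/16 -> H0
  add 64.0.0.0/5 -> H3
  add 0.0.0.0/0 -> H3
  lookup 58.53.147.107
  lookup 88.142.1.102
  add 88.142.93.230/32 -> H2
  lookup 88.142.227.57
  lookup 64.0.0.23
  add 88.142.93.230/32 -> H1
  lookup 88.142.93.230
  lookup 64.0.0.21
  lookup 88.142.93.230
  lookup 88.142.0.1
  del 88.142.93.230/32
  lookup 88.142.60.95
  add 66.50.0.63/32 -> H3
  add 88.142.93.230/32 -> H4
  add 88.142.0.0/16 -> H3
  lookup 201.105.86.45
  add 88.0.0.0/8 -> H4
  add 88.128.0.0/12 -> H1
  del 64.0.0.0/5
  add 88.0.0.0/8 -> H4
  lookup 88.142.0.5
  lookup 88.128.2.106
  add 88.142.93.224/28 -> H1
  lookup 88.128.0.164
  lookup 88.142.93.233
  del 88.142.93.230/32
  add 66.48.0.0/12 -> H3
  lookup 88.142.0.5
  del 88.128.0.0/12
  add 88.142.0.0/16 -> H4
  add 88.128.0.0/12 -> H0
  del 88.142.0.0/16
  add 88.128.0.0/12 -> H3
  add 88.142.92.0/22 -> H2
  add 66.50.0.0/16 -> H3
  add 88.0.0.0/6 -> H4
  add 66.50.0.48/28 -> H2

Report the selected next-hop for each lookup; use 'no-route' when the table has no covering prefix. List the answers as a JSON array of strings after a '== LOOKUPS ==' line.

Trace:
  add 88.142.0.0/16 -> H0 at depth 16
  add 64.0.0.0/5 -> H3 at depth 5
  add 0.0.0.0/0 -> H3 at depth 0
  Q 58.53.147.107: descend 0 ; hops seen [H3] ; pick H3
  Q 88.142.1.102: descend 0101100010001110 ; hops seen [H3,H0] ; pick H0
  add 88.142.93.230/32 -> H2 at depth 32
  Q 88.142.227.57: descend 0101100010001110 ; hops seen [H3,H0] ; pick H0
  Q 64.0.0.23: descend 01000 ; hops seen [H3,H3] ; pick H3
  add 88.142.93.230/32 -> H1 at depth 32
  Q 88.142.93.230: descend 01011000100011100101110111100110 ; hops seen [H3,H0,H1] ; pick H1
  Q 64.0.0.21: descend 01000 ; hops seen [H3,H3] ; pick H3
  Q 88.142.93.230: descend 01011000100011100101110111100110 ; hops seen [H3,H0,H1] ; pick H1
  Q 88.142.0.1: descend 01011000100011100 ; hops seen [H3,H0] ; pick H0
  del 88.142.93.230/32 (clear depth 32)
  Q 88.142.60.95: descend 01011000100011100 ; hops seen [H3,H0] ; pick H0
  add 66.50.0.63/32 -> H3 at depth 32
  add 88.142.93.230/32 -> H4 at depth 32
  add 88.142.0.0/16 -> H3 at depth 16
  Q 201.105.86.45: descend ε ; hops seen [H3] ; pick H3
  add 88.0.0.0/8 -> H4 at depth 8
  add 88.128.0.0/12 -> H1 at depth 12
  del 64.0.0.0/5 (clear depth 5)
  add 88.0.0.0/8 -> H4 at depth 8
  Q 88.142.0.5: descend 01011000100011100 ; hops seen [H3,H4,H1,H3] ; pick H3
  Q 88.128.2.106: descend 010110001000 ; hops seen [H3,H4,H1] ; pick H1
  add 88.142.93.224/28 -> H1 at depth 28
  Q 88.128.0.164: descend 010110001000 ; hops seen [H3,H4,H1] ; pick H1
  Q 88.142.93.233: descend 0101100010001110010111011110 ; hops seen [H3,H4,H1,H3,H1] ; pick H1
  del 88.142.93.230/32 (clear depth 32)
  add 66.48.0.0/12 -> H3 at depth 12
  Q 88.142.0.5: descend 01011000100011100 ; hops seen [H3,H4,H1,H3] ; pick H3
  del 88.128.0.0/12 (clear depth 12)
  add 88.142.0.0/16 -> H4 at depth 16
  add 88.128.0.0/12 -> H0 at depth 12
  del 88.142.0.0/16 (clear depth 16)
  add 88.128.0.0/12 -> H3 at depth 12
  add 88.142.92.0/22 -> H2 at depth 22
  add 66.50.0.0/16 -> H3 at depth 16
  add 88.0.0.0/6 -> H4 at depth 6
  add 66.50.0.48/28 -> H2 at depth 28

== LOOKUPS ==
["H3","H0","H0","H3","H1","H3","H1","H0","H0","H3","H3","H1","H1","H1","H3"]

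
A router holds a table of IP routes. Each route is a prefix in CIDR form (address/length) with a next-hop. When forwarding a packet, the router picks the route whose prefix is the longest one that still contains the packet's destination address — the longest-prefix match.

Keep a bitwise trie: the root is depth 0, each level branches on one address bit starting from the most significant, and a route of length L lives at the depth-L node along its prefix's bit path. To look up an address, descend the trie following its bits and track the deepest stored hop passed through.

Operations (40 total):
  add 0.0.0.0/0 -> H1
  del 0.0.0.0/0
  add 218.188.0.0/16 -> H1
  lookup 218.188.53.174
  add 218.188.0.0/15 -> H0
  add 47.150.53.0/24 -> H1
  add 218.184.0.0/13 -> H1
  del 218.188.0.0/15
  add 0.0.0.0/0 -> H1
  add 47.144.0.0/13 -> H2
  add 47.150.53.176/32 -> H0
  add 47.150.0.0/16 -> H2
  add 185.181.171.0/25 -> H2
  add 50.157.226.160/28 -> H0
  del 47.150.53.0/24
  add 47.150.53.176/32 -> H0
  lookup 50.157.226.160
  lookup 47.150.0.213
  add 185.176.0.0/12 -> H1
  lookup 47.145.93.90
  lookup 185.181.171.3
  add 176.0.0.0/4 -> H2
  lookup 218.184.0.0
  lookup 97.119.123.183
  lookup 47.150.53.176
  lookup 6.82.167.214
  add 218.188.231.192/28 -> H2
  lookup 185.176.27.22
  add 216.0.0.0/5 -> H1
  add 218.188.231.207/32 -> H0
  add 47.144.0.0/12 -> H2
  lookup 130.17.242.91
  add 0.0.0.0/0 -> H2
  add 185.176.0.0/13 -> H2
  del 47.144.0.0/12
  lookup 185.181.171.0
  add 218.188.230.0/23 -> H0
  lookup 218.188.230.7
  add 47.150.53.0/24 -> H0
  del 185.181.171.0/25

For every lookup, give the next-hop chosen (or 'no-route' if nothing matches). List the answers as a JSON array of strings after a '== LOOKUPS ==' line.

Trace:
  add 0.0.0.0/0 -> H1 at depth 0
  del 0.0.0.0/0 (clear depth 0)
  add 218.188.0.0/16 -> H1 at depth 16
  Q 218.188.53.174: descend 1101101010111100 ; hops seen [H1] ; pick H1
  add 218.188.0.0/15 -> H0 at depth 15
  add 47.150.53.0/24 -> H1 at depth 24
  add 218.184.0.0/13 -> H1 at depth 13
  del 218.188.0.0/15 (clear depth 15)
  add 0.0.0.0/0 -> H1 at depth 0
  add 47.144.0.0/13 -> H2 at depth 13
  add 47.150.53.176/32 -> H0 at depth 32
  add 47.150.0.0/16 -> H2 at depth 16
  add 185.181.171.0/25 -> H2 at depth 25
  add 50.157.226.160/28 -> H0 at depth 28
  del 47.150.53.0/24 (clear depth 24)
  add 47.150.53.176/32 -> H0 at depth 32
  Q 50.157.226.160: descend 0011001010011101111000101010 ; hops seen [H1,H0] ; pick H0
  Q 47.150.0.213: descend 001011111001011000 ; hops seen [H1,H2,H2] ; pick H2
  add 185.176.0.0/12 -> H1 at depth 12
  Q 47.145.93.90: descend 0010111110010 ; hops seen [H1,H2] ; pick H2
  Q 185.181.171.3: descend 1011100110110101101010110 ; hops seen [H1,H1,H2] ; pick H2
  add 176.0.0.0/4 -> H2 at depth 4
  Q 218.184.0.0: descend 1101101010111 ; hops seen [H1,H1] ; pick H1
  Q 97.119.123.183: descend 0 ; hops seen [H1] ; pick H1
  Q 47.150.53.176: descend 00101111100101100011010110110000 ; hops seen [H1,H2,H2,H0] ; pick H0
  Q 6.82.167.214: descend 00 ; hops seen [H1] ; pick H1
  add 218.188.231.192/28 -> H2 at depth 28
  Q 185.176.27.22: descend 1011100110110 ; hops seen [H1,H2,H1] ; pick H1
  add 216.0.0.0/5 -> H1 at depth 5
  add 218.188.231.207/32 -> H0 at depth 32
  add 47.144.0.0/12 -> H2 at depth 12
  Q 130.17.242.91: descend 10 ; hops seen [H1] ; pick H1
  add 0.0.0.0/0 -> H2 at depth 0
  add 185.176.0.0/13 -> H2 at depth 13
  del 47.144.0.0/12 (clear depth 12)
  Q 185.181.171.0: descend 1011100110110101101010110 ; hops seen [H2,H2,H1,H2,H2] ; pick H2
  add 218.188.230.0/23 -> H0 at depth 23
  Q 218.188.230.7: descend 11011010101111001110011 ; hops seen [H2,H1,H1,H1,H0] ; pick H0
  add 47.150.53.0/24 -> H0 at depth 24
  del 185.181.171.0/25 (clear depth 25)

== LOOKUPS ==
["H1","H0","H2","H2","H2","H1","H1","H0","H1","H1","H1","H2","H0"]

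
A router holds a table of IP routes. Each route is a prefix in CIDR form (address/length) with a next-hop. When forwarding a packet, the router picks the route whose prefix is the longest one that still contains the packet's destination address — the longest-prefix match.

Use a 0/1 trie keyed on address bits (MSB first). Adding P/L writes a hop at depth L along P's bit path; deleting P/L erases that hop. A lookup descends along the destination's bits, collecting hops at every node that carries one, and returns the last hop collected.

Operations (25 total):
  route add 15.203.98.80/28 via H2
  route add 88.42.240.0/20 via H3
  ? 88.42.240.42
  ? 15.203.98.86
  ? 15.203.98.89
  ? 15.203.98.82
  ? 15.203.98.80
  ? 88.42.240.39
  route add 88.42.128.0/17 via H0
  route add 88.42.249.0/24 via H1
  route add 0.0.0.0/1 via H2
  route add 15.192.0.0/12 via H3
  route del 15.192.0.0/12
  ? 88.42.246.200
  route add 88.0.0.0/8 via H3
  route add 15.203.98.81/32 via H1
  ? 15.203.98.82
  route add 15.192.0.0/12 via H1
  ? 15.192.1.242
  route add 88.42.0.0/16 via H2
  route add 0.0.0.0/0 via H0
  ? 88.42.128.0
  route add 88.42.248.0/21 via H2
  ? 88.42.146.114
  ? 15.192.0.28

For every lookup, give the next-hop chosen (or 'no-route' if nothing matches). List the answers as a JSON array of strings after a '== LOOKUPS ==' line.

Trace:
  add 15.203.98.80/28 -> H2 at depth 28
  add 88.42.240.0/20 -> H3 at depth 20
  Q 88.42.240.42: descend 01011000001010101111 ; hops seen [H3] ; pick H3
  Q 15.203.98.86: descend 0000111111001011011000100101 ; hops seen [H2] ; pick H2
  Q 15.203.98.89: descend 0000111111001011011000100101 ; hops seen [H2] ; pick H2
  Q 15.203.98.82: descend 0000111111001011011000100101 ; hops seen [H2] ; pick H2
  Q 15.203.98.80: descend 0000111111001011011000100101 ; hops seen [H2] ; pick H2
  Q 88.42.240.39: descend 01011000001010101111 ; hops seen [H3] ; pick H3
  add 88.42.128.0/17 -> H0 at depth 17
  add 88.42.249.0/24 -> H1 at depth 24
  add 0.0.0.0/1 -> H2 at depth 1
  add 15.192.0.0/12 -> H3 at depth 12
  - 15.192.0.0/12 clear@12
  Q 88.42.246.200: descend 01011000001010101111 ; hops seen [H2,H0,H3] ; pick H3
  add 88.0.0.0/8 -> H3 at depth 8
  add 15.203.98.81/32 -> H1 at depth 32
  Q 15.203.98.82: descend 000011111100101101100010010100 ; hops seen [H2,H2] ; pick H2
  add 15.192.0.0/12 -> H1 at depth 12
  Q 15.192.1.242: descend 000011111100 ; hops seen [H2,H1] ; pick H1
  add 88.42.0.0/16 -> H2 at depth 16
  add 0.0.0.0/0 -> H0 at depth 0
  Q 88.42.128.0: descend 01011000001010101 ; hops seen [H0,H2,H3,H2,H0] ; pick H0
  add 88.42.248.0/21 -> H2 at depth 21
  Q 88.42.146.114: descend 01011000001010101 ; hops seen [H0,H2,H3,H2,H0] ; pick H0
  Q 15.192.0.28: descend 000011111100 ; hops seen [H0,H2,H1] ; pick H1

== LOOKUPS ==
["H3","H2","H2","H2","H2","H3","H3","H2","H1","H0","H0","H1"]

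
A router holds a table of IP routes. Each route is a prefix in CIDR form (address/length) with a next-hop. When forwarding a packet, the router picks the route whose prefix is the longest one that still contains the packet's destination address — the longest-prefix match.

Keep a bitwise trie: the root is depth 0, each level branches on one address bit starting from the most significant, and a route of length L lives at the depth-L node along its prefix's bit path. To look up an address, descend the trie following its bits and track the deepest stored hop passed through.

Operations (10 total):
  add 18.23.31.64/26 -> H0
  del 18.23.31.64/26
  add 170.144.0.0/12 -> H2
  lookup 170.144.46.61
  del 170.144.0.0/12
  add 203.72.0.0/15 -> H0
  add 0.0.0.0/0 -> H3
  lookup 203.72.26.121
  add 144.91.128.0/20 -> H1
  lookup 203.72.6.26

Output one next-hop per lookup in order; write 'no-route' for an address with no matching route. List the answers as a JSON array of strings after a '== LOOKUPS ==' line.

Process each operation:
  add 18.23.31.64/26 -> H0 at depth 26
  del 18.23.31.64/26 (clear depth 26)
  add 170.144.0.0/12 -> H2 at depth 12
  Q 170.144.46.61: descend 101010101001 ; hops seen [H2] ; pick H2
  del 170.144.0.0/12 (clear depth 12)
  add 203.72.0.0/15 -> H0 at depth 15
  add 0.0.0.0/0 -> H3 at depth 0
  Q 203.72.26.121: descend 110010110100100 ; hops seen [H3,H0] ; pick H0
  add 144.91.128.0/20 -> H1 at depth 20
  Q 203.72.6.26: descend 110010110100100 ; hops seen [H3,H0] ; pick H0

== LOOKUPS ==
["H2","H0","H0"]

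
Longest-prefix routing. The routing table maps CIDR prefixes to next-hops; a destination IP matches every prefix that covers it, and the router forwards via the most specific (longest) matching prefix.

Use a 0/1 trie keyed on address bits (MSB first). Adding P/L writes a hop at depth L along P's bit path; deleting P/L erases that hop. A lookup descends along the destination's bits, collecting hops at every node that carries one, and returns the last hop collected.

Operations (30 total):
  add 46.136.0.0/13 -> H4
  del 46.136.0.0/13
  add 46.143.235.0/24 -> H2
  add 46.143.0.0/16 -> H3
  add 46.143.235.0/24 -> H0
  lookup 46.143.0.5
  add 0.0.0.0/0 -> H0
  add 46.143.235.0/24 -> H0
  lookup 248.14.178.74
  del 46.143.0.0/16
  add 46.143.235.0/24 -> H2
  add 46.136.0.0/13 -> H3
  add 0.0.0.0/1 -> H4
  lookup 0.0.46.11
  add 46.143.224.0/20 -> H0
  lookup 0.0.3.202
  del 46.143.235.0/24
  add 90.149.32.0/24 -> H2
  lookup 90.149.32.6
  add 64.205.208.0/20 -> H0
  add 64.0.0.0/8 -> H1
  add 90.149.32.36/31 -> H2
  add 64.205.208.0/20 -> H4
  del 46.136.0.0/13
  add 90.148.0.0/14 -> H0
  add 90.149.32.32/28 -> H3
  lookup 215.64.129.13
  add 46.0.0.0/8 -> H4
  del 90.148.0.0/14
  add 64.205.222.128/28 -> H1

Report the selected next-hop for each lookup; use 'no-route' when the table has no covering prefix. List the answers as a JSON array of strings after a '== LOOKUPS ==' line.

Process each operation:
  + 46.136.0.0/13 (H4) depth=13
  del 46.136.0.0/13 (clear depth 13)
  + 46.143.235.0/24 (H2) depth=24
  + 46.143.0.0/16 (H3) depth=16
  + 46.143.235.0/24 (H0) depth=24
  lookup 46.143.0.5: bits 0010111010001111 walk d0:-→d1:-→d2:-→d3:-→d4:-→d5:-→d6:-→d7:-→d8:-→d9:-→d10:-→d11:-→d12:-→d13:-→d14:-→d15:-→d16:H3 -> H3
  + 0.0.0.0/0 (H0) depth=0
  + 46.143.235.0/24 (H0) depth=24
  lookup 248.14.178.74: bits ε walk d0:H0 -> H0
  del 46.143.0.0/16 (clear depth 16)
  + 46.143.235.0/24 (H2) depth=24
  + 46.136.0.0/13 (H3) depth=13
  + 0.0.0.0/1 (H4) depth=1
  lookup 0.0.46.11: bits 00 walk d0:H0→d1:H4→d2:- -> H4
  + 46.143.224.0/20 (H0) depth=20
  lookup 0.0.3.202: bits 00 walk d0:H0→d1:H4→d2:- -> H4
  del 46.143.235.0/24 (clear depth 24)
  + 90.149.32.0/24 (H2) depth=24
  lookup 90.149.32.6: bits 010110101001010100100000 walk d0:H0→d1:H4→d2:-→d3:-→d4:-→d5:-→d6:-→d7:-→d8:-→d9:-→d10:-→d11:-→d12:-→d13:-→d14:-→d15:-→d16:-→d17:-→d18:-→d19:-→d20:-→d21:-→d22:-→d23:-→d24:H2 -> H2
  + 64.205.208.0/20 (H0) depth=20
  + 64.0.0.0/8 (H1) depth=8
  + 90.149.32.36/31 (H2) depth=31
  + 64.205.208.0/20 (H4) depth=20
  del 46.136.0.0/13 (clear depth 13)
  + 90.148.0.0/14 (H0) depth=14
  + 90.149.32.32/28 (H3) depth=28
  lookup 215.64.129.13: bits ε walk d0:H0 -> H0
  + 46.0.0.0/8 (H4) depth=8
  del 90.148.0.0/14 (clear depth 14)
  + 64.205.222.128/28 (H1) depth=28

== LOOKUPS ==
["H3","H0","H4","H4","H2","H0"]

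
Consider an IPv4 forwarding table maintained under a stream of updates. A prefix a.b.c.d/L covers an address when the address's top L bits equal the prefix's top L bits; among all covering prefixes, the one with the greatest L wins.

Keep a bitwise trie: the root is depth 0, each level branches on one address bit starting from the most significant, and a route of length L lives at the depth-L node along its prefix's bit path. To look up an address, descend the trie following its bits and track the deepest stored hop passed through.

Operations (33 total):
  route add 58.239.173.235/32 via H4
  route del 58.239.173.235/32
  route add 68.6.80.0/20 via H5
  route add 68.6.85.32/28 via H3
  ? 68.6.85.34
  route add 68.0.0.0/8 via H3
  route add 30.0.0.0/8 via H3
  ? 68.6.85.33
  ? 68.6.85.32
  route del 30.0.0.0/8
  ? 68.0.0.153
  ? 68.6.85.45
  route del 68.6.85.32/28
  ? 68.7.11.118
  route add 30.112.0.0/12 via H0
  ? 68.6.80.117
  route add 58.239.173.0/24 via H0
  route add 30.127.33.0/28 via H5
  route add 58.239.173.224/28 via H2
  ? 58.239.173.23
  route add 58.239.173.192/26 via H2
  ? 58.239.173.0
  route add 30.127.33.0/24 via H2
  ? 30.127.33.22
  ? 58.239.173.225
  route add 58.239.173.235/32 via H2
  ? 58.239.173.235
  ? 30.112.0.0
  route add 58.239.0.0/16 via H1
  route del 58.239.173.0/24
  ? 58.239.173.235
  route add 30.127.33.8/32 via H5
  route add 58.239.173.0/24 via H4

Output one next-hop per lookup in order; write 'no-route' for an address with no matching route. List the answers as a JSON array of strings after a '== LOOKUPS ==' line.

Process each operation:
  add 58.239.173.235/32 -> H4 at depth 32
  del 58.239.173.235/32 (clear depth 32)
  add 68.6.80.0/20 -> H5 at depth 20
  add 68.6.85.32/28 -> H3 at depth 28
  ? 68.6.85.34  path d0:-→d1:-→d2:-→d3:-→d4:-→d5:-→d6:-→d7:-→d8:-→d9:-→d10:-→d11:-→d12:-→d13:-→d14:-→d15:-→d16:-→d17:-→d18:-→d19:-→d20:H5→d21:-→d22:-→d23:-→d24:-→d25:-→d26:-→d27:-→d28:H3  best=H3
  add 68.0.0.0/8 -> H3 at depth 8
  add 30.0.0.0/8 -> H3 at depth 8
  ? 68.6.85.33  path d0:-→d1:-→d2:-→d3:-→d4:-→d5:-→d6:-→d7:-→d8:H3→d9:-→d10:-→d11:-→d12:-→d13:-→d14:-→d15:-→d16:-→d17:-→d18:-→d19:-→d20:H5→d21:-→d22:-→d23:-→d24:-→d25:-→d26:-→d27:-→d28:H3  best=H3
  ? 68.6.85.32  path d0:-→d1:-→d2:-→d3:-→d4:-→d5:-→d6:-→d7:-→d8:H3→d9:-→d10:-→d11:-→d12:-→d13:-→d14:-→d15:-→d16:-→d17:-→d18:-→d19:-→d20:H5→d21:-→d22:-→d23:-→d24:-→d25:-→d26:-→d27:-→d28:H3  best=H3
  del 30.0.0.0/8 (clear depth 8)
  ? 68.0.0.153  path d0:-→d1:-→d2:-→d3:-→d4:-→d5:-→d6:-→d7:-→d8:H3→d9:-→d10:-→d11:-→d12:-→d13:-  best=H3
  ? 68.6.85.45  path d0:-→d1:-→d2:-→d3:-→d4:-→d5:-→d6:-→d7:-→d8:H3→d9:-→d10:-→d11:-→d12:-→d13:-→d14:-→d15:-→d16:-→d17:-→d18:-→d19:-→d20:H5→d21:-→d22:-→d23:-→d24:-→d25:-→d26:-→d27:-→d28:H3  best=H3
  del 68.6.85.32/28 (clear depth 28)
  ? 68.7.11.118  path d0:-→d1:-→d2:-→d3:-→d4:-→d5:-→d6:-→d7:-→d8:H3→d9:-→d10:-→d11:-→d12:-→d13:-→d14:-→d15:-  best=H3
  add 30.112.0.0/12 -> H0 at depth 12
  ? 68.6.80.117  path d0:-→d1:-→d2:-→d3:-→d4:-→d5:-→d6:-→d7:-→d8:H3→d9:-→d10:-→d11:-→d12:-→d13:-→d14:-→d15:-→d16:-→d17:-→d18:-→d19:-→d20:H5→d21:-  best=H5
  add 58.239.173.0/24 -> H0 at depth 24
  add 30.127.33.0/28 -> H5 at depth 28
  add 58.239.173.224/28 -> H2 at depth 28
  ? 58.239.173.23  path d0:-→d1:-→d2:-→d3:-→d4:-→d5:-→d6:-→d7:-→d8:-→d9:-→d10:-→d11:-→d12:-→d13:-→d14:-→d15:-→d16:-→d17:-→d18:-→d19:-→d20:-→d21:-→d22:-→d23:-→d24:H0  best=H0
  add 58.239.173.192/26 -> H2 at depth 26
  ? 58.239.173.0  path d0:-→d1:-→d2:-→d3:-→d4:-→d5:-→d6:-→d7:-→d8:-→d9:-→d10:-→d11:-→d12:-→d13:-→d14:-→d15:-→d16:-→d17:-→d18:-→d19:-→d20:-→d21:-→d22:-→d23:-→d24:H0  best=H0
  add 30.127.33.0/24 -> H2 at depth 24
  ? 30.127.33.22  path d0:-→d1:-→d2:-→d3:-→d4:-→d5:-→d6:-→d7:-→d8:-→d9:-→d10:-→d11:-→d12:H0→d13:-→d14:-→d15:-→d16:-→d17:-→d18:-→d19:-→d20:-→d21:-→d22:-→d23:-→d24:H2→d25:-→d26:-→d27:-  best=H2
  ? 58.239.173.225  path d0:-→d1:-→d2:-→d3:-→d4:-→d5:-→d6:-→d7:-→d8:-→d9:-→d10:-→d11:-→d12:-→d13:-→d14:-→d15:-→d16:-→d17:-→d18:-→d19:-→d20:-→d21:-→d22:-→d23:-→d24:H0→d25:-→d26:H2→d27:-→d28:H2  best=H2
  add 58.239.173.235/32 -> H2 at depth 32
  ? 58.239.173.235  path d0:-→d1:-→d2:-→d3:-→d4:-→d5:-→d6:-→d7:-→d8:-→d9:-→d10:-→d11:-→d12:-→d13:-→d14:-→d15:-→d16:-→d17:-→d18:-→d19:-→d20:-→d21:-→d22:-→d23:-→d24:H0→d25:-→d26:H2→d27:-→d28:H2→d29:-→d30:-→d31:-→d32:H2  best=H2
  ? 30.112.0.0  path d0:-→d1:-→d2:-→d3:-→d4:-→d5:-→d6:-→d7:-→d8:-→d9:-→d10:-→d11:-→d12:H0  best=H0
  add 58.239.0.0/16 -> H1 at depth 16
  del 58.239.173.0/24 (clear depth 24)
  ? 58.239.173.235  path d0:-→d1:-→d2:-→d3:-→d4:-→d5:-→d6:-→d7:-→d8:-→d9:-→d10:-→d11:-→d12:-→d13:-→d14:-→d15:-→d16:H1→d17:-→d18:-→d19:-→d20:-→d21:-→d22:-→d23:-→d24:-→d25:-→d26:H2→d27:-→d28:H2→d29:-→d30:-→d31:-→d32:H2  best=H2
  add 30.127.33.8/32 -> H5 at depth 32
  add 58.239.173.0/24 -> H4 at depth 24

== LOOKUPS ==
["H3","H3","H3","H3","H3","H3","H5","H0","H0","H2","H2","H2","H0","H2"]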